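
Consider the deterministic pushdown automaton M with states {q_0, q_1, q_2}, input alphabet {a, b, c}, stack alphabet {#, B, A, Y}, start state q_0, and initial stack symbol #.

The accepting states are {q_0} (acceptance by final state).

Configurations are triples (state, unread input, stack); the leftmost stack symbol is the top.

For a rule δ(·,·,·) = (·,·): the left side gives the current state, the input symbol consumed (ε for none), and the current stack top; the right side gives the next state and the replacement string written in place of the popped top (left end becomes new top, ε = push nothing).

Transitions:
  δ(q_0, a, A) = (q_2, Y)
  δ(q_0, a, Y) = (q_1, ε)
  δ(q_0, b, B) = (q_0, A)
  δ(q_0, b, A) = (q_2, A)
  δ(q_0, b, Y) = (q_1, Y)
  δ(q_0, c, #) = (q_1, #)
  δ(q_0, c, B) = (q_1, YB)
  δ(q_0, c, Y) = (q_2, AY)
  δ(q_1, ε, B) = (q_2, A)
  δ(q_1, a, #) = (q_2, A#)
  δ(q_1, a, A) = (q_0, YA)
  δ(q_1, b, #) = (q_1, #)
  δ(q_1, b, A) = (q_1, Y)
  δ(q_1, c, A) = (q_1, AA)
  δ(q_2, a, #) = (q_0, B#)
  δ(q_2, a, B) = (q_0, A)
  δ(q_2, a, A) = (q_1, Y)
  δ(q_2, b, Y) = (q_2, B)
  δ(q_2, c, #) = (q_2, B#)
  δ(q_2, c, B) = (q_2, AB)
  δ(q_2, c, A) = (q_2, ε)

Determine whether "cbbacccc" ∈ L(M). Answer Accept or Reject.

Reject

(q_0, cbbacccc, #)
  read c, top #: go to q_1, push # → (q_1, bbacccc, #)
  read b, top #: go to q_1, push # → (q_1, bacccc, #)
  read b, top #: go to q_1, push # → (q_1, acccc, #)
  read a, top #: go to q_2, push A# → (q_2, cccc, A#)
  read c, top A: go to q_2, push ε → (q_2, ccc, #)
  read c, top #: go to q_2, push B# → (q_2, cc, B#)
  read c, top B: go to q_2, push AB → (q_2, c, AB#)
  read c, top A: go to q_2, push ε → (q_2, ε, B#)
All input consumed; state q_2 ∉ F and no further ε-move applies.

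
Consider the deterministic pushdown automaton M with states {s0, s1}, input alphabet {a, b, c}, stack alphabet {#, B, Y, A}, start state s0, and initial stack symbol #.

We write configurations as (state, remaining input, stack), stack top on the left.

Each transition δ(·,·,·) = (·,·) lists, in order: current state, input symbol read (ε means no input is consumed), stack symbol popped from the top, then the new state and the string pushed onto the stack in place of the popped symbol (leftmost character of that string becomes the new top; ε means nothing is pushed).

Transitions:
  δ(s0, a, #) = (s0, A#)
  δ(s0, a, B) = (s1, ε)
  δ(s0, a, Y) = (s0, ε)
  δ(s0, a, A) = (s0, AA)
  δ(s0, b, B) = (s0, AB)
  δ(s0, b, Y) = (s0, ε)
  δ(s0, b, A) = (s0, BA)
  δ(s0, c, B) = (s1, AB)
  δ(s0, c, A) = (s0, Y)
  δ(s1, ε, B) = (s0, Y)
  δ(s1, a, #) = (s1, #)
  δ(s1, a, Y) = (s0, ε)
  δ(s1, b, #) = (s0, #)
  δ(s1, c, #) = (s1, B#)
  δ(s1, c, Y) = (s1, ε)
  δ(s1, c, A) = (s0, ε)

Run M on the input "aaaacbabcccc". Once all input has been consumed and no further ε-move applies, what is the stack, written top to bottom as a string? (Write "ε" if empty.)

(s0, aaaacbabcccc, #)
  read a, top #: go to s0, push A# → (s0, aaacbabcccc, A#)
  read a, top A: go to s0, push AA → (s0, aacbabcccc, AA#)
  read a, top A: go to s0, push AA → (s0, acbabcccc, AAA#)
  read a, top A: go to s0, push AA → (s0, cbabcccc, AAAA#)
  read c, top A: go to s0, push Y → (s0, babcccc, YAAA#)
  read b, top Y: go to s0, push ε → (s0, abcccc, AAA#)
  read a, top A: go to s0, push AA → (s0, bcccc, AAAA#)
  read b, top A: go to s0, push BA → (s0, cccc, BAAAA#)
  read c, top B: go to s1, push AB → (s1, ccc, ABAAAA#)
  read c, top A: go to s0, push ε → (s0, cc, BAAAA#)
  read c, top B: go to s1, push AB → (s1, c, ABAAAA#)
  read c, top A: go to s0, push ε → (s0, ε, BAAAA#)
All input consumed in state s0 with stack BAAAA#.

BAAAA#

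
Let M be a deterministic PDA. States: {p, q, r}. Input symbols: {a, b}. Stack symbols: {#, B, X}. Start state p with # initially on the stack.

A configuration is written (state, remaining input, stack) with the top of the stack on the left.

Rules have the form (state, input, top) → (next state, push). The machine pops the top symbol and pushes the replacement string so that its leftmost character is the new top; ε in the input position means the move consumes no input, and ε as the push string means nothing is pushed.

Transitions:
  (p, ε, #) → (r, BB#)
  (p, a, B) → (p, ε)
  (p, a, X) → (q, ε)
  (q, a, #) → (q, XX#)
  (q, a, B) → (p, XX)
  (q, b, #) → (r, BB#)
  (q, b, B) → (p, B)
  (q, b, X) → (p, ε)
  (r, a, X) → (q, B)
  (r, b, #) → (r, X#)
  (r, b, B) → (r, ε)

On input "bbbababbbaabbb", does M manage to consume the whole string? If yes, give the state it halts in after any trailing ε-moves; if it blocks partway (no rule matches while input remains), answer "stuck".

(p, bbbababbbaabbb, #)
  ε-move, top #: go to r, push BB# → (r, bbbababbbaabbb, BB#)
  read b, top B: go to r, push ε → (r, bbababbbaabbb, B#)
  read b, top B: go to r, push ε → (r, bababbbaabbb, #)
  read b, top #: go to r, push X# → (r, ababbbaabbb, X#)
  read a, top X: go to q, push B → (q, babbbaabbb, B#)
  read b, top B: go to p, push B → (p, abbbaabbb, B#)
  read a, top B: go to p, push ε → (p, bbbaabbb, #)
  ε-move, top #: go to r, push BB# → (r, bbbaabbb, BB#)
  read b, top B: go to r, push ε → (r, bbaabbb, B#)
  read b, top B: go to r, push ε → (r, baabbb, #)
  read b, top #: go to r, push X# → (r, aabbb, X#)
  read a, top X: go to q, push B → (q, abbb, B#)
  read a, top B: go to p, push XX → (p, bbb, XX#)
No transition for (p, b, top X); M blocks with input bbb remaining.

stuck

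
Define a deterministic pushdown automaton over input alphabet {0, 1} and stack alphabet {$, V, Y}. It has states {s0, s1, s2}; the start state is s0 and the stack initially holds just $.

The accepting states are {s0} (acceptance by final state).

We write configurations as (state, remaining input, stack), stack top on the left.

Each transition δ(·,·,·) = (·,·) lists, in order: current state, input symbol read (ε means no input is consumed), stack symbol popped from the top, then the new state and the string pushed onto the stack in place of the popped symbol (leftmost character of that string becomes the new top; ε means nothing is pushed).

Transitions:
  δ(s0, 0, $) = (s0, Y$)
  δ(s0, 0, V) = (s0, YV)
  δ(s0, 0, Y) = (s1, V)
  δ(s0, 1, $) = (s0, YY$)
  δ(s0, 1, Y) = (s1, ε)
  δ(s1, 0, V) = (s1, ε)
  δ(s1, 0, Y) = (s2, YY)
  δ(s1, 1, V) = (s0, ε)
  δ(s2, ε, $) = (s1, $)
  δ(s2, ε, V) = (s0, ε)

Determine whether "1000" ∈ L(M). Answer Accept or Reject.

(s0, 1000, $)
  read 1, top $: go to s0, push YY$ → (s0, 000, YY$)
  read 0, top Y: go to s1, push V → (s1, 00, VY$)
  read 0, top V: go to s1, push ε → (s1, 0, Y$)
  read 0, top Y: go to s2, push YY → (s2, ε, YY$)
All input consumed; state s2 ∉ F and no further ε-move applies.

Reject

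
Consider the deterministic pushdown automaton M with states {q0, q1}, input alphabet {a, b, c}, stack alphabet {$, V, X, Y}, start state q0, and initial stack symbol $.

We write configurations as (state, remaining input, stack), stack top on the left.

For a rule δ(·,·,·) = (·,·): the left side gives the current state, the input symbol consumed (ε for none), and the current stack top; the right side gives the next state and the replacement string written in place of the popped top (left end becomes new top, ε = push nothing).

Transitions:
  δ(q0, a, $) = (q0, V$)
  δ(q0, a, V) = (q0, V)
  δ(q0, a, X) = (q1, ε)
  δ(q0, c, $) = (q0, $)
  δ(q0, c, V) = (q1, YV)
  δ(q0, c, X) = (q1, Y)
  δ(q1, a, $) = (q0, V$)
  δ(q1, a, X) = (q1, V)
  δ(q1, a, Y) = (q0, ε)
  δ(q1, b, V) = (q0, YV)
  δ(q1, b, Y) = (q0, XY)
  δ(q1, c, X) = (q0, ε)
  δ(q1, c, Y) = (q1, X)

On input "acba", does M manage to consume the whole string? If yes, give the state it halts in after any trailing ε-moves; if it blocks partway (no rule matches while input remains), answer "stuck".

q1

(q0, acba, $)
  read a, top $: go to q0, push V$ → (q0, cba, V$)
  read c, top V: go to q1, push YV → (q1, ba, YV$)
  read b, top Y: go to q0, push XY → (q0, a, XYV$)
  read a, top X: go to q1, push ε → (q1, ε, YV$)
All input consumed; M is in state q1.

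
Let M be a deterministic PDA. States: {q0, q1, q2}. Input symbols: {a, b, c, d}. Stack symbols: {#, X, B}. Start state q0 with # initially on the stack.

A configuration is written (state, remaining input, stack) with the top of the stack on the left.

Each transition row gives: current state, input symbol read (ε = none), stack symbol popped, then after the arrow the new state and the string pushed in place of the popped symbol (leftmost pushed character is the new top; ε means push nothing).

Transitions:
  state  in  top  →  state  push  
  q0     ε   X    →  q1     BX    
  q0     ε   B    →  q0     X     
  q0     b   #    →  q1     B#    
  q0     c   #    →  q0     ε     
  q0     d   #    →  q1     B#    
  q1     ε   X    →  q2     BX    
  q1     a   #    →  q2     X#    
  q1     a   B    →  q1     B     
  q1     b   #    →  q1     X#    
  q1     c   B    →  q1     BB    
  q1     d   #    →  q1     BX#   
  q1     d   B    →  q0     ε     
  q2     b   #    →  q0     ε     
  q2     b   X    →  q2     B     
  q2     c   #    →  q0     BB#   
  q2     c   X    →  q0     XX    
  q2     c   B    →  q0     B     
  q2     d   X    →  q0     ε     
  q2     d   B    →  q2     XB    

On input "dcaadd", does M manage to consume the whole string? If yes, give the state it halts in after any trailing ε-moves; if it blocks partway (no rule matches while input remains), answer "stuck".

q1

(q0, dcaadd, #) ⊢ (q1, caadd, B#) ⊢ (q1, aadd, BB#) ⊢ (q1, add, BB#) ⊢ (q1, dd, BB#) ⊢ (q0, d, B#) ⊢ (q0, d, X#) ⊢ (q1, d, BX#) ⊢ (q0, ε, X#) ⊢ (q1, ε, BX#)
All input consumed; M is in state q1.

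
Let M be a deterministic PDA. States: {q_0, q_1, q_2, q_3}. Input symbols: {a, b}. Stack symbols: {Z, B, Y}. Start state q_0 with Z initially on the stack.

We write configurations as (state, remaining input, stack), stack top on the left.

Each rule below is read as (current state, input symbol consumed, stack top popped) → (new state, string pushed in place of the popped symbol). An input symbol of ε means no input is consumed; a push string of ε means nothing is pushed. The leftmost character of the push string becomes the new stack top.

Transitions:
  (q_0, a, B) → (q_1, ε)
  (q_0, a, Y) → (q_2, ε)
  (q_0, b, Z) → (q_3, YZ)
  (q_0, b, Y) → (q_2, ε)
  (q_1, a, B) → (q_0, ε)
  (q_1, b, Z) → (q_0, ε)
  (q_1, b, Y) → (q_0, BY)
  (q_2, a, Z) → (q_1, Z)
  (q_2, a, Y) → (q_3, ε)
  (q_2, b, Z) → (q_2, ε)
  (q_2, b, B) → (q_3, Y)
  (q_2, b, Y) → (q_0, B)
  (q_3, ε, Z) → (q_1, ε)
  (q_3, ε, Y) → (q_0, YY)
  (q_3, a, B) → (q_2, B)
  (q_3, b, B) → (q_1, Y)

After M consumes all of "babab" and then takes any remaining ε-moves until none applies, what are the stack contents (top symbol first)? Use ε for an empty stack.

ε

(q_0, babab, Z)
  read b, top Z: go to q_3, push YZ → (q_3, abab, YZ)
  ε-move, top Y: go to q_0, push YY → (q_0, abab, YYZ)
  read a, top Y: go to q_2, push ε → (q_2, bab, YZ)
  read b, top Y: go to q_0, push B → (q_0, ab, BZ)
  read a, top B: go to q_1, push ε → (q_1, b, Z)
  read b, top Z: go to q_0, push ε → (q_0, ε, ε)
All input consumed in state q_0 with stack ε.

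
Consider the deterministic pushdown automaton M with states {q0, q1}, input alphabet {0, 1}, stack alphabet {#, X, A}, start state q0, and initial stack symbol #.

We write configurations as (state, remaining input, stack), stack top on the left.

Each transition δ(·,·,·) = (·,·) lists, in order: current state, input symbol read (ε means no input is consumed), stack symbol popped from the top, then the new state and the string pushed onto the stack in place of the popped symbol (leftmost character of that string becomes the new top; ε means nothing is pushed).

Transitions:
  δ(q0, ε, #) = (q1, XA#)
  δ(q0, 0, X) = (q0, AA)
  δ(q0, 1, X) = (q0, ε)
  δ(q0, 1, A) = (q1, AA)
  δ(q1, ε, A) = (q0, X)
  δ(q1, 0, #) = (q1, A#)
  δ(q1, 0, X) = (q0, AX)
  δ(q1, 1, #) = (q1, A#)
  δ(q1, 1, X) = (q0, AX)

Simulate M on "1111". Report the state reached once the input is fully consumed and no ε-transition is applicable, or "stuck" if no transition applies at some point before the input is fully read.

(q0, 1111, #)
  ε-move, top #: go to q1, push XA# → (q1, 1111, XA#)
  read 1, top X: go to q0, push AX → (q0, 111, AXA#)
  read 1, top A: go to q1, push AA → (q1, 11, AAXA#)
  ε-move, top A: go to q0, push X → (q0, 11, XAXA#)
  read 1, top X: go to q0, push ε → (q0, 1, AXA#)
  read 1, top A: go to q1, push AA → (q1, ε, AAXA#)
  ε-move, top A: go to q0, push X → (q0, ε, XAXA#)
All input consumed; M is in state q0.

q0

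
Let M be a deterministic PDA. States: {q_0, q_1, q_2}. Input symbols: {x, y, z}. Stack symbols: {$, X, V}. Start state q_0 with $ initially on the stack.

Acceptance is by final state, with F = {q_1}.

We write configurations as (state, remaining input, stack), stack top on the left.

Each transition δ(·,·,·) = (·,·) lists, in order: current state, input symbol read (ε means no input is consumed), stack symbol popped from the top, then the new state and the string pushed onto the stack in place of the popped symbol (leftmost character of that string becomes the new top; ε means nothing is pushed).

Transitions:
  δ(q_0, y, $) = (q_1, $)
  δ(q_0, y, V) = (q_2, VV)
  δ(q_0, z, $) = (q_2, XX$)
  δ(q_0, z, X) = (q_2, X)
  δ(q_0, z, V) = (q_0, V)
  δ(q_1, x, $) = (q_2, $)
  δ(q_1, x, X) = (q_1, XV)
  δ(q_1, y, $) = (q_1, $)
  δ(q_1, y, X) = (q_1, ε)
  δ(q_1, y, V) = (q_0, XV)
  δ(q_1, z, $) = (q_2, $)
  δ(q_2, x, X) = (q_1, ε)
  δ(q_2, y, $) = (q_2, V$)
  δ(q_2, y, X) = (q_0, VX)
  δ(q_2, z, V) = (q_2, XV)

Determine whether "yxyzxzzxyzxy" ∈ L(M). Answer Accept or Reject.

(q_0, yxyzxzzxyzxy, $)
  read y, top $: go to q_1, push $ → (q_1, xyzxzzxyzxy, $)
  read x, top $: go to q_2, push $ → (q_2, yzxzzxyzxy, $)
  read y, top $: go to q_2, push V$ → (q_2, zxzzxyzxy, V$)
  read z, top V: go to q_2, push XV → (q_2, xzzxyzxy, XV$)
  read x, top X: go to q_1, push ε → (q_1, zzxyzxy, V$)
No transition applies at (q_1, zzxyzxy, V$); input not fully consumed.

Reject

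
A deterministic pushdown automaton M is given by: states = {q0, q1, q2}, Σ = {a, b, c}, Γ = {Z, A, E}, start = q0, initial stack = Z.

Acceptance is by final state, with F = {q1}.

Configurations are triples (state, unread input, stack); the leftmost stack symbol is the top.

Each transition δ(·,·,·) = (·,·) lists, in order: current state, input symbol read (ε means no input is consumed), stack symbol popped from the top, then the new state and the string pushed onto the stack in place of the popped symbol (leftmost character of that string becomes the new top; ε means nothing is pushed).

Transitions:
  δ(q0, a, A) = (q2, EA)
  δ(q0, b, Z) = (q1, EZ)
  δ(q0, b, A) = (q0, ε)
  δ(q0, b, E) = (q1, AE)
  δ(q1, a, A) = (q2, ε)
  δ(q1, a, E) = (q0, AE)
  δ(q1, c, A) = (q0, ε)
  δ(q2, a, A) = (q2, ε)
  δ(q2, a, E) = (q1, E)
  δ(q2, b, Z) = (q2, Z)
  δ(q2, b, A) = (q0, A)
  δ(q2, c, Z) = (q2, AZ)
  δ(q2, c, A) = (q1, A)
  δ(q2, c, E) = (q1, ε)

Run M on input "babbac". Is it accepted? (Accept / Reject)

(q0, babbac, Z)
  read b, top Z: go to q1, push EZ → (q1, abbac, EZ)
  read a, top E: go to q0, push AE → (q0, bbac, AEZ)
  read b, top A: go to q0, push ε → (q0, bac, EZ)
  read b, top E: go to q1, push AE → (q1, ac, AEZ)
  read a, top A: go to q2, push ε → (q2, c, EZ)
  read c, top E: go to q1, push ε → (q1, ε, Z)
All input consumed; state q1 ∈ F.

Accept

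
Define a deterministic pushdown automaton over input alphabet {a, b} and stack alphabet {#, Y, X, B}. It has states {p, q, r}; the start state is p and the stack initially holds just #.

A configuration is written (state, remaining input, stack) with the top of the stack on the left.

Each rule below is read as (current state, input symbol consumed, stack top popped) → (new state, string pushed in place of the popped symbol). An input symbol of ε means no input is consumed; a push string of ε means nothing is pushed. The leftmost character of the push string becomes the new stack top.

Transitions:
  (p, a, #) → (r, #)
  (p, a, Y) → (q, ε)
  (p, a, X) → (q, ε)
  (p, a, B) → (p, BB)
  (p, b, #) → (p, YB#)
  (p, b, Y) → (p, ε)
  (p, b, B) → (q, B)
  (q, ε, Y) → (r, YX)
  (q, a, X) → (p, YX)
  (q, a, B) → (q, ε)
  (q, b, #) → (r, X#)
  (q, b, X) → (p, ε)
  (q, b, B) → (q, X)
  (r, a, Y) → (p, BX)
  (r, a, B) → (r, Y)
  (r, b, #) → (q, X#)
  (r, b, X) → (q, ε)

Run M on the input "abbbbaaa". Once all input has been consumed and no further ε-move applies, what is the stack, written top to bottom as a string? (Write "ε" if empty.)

(p, abbbbaaa, #)
  read a, top #: go to r, push # → (r, bbbbaaa, #)
  read b, top #: go to q, push X# → (q, bbbaaa, X#)
  read b, top X: go to p, push ε → (p, bbaaa, #)
  read b, top #: go to p, push YB# → (p, baaa, YB#)
  read b, top Y: go to p, push ε → (p, aaa, B#)
  read a, top B: go to p, push BB → (p, aa, BB#)
  read a, top B: go to p, push BB → (p, a, BBB#)
  read a, top B: go to p, push BB → (p, ε, BBBB#)
All input consumed in state p with stack BBBB#.

BBBB#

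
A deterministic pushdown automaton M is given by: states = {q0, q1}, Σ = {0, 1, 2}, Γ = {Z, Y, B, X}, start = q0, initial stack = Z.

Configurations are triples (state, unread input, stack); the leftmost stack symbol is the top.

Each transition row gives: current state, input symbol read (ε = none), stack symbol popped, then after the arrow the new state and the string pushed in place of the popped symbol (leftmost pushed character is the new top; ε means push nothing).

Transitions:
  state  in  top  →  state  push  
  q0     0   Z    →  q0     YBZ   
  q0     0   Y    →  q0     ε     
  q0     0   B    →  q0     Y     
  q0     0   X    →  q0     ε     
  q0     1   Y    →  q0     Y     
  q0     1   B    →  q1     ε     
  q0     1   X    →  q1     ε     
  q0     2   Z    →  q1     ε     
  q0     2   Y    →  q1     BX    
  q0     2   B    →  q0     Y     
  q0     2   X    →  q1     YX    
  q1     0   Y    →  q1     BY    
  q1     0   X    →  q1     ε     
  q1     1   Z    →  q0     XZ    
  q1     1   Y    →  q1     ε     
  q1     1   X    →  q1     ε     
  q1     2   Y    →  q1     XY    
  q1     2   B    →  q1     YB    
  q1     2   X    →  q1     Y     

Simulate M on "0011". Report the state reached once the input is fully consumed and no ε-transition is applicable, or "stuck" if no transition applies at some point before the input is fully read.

q0

(q0, 0011, Z)
  read 0, top Z: go to q0, push YBZ → (q0, 011, YBZ)
  read 0, top Y: go to q0, push ε → (q0, 11, BZ)
  read 1, top B: go to q1, push ε → (q1, 1, Z)
  read 1, top Z: go to q0, push XZ → (q0, ε, XZ)
All input consumed; M is in state q0.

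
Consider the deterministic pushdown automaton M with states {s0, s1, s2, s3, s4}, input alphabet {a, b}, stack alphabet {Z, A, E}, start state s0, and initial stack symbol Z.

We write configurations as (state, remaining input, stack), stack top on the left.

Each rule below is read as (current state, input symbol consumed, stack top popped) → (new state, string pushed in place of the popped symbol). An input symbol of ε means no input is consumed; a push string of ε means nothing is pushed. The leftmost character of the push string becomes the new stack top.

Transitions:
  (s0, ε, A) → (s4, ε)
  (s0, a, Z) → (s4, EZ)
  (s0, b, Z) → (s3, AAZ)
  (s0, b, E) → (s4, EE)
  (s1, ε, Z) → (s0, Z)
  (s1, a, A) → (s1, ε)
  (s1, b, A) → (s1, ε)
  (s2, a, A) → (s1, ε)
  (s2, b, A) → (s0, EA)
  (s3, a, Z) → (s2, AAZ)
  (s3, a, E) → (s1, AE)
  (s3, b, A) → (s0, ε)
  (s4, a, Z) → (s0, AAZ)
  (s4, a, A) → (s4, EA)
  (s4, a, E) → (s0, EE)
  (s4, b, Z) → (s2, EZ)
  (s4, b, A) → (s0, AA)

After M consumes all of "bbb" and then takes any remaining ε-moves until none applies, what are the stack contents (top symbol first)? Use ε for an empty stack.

(s0, bbb, Z)
  read b, top Z: go to s3, push AAZ → (s3, bb, AAZ)
  read b, top A: go to s0, push ε → (s0, b, AZ)
  ε-move, top A: go to s4, push ε → (s4, b, Z)
  read b, top Z: go to s2, push EZ → (s2, ε, EZ)
All input consumed in state s2 with stack EZ.

EZ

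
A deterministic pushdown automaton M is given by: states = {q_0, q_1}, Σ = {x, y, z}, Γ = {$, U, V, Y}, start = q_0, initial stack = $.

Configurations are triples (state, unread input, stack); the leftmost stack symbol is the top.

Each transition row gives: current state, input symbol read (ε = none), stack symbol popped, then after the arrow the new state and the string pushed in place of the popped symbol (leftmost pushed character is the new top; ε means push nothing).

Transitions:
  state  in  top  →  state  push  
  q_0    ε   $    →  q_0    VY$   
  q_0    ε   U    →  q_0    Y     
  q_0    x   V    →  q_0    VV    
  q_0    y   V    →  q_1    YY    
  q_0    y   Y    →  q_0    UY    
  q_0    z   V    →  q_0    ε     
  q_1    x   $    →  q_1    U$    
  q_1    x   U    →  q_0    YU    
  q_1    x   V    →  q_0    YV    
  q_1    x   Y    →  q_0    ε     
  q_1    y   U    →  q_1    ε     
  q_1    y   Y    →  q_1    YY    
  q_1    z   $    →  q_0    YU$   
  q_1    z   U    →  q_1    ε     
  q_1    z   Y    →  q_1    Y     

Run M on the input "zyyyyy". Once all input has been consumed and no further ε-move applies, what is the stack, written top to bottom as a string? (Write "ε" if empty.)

(q_0, zyyyyy, $) ⊢ (q_0, zyyyyy, VY$) ⊢ (q_0, yyyyy, Y$) ⊢ (q_0, yyyy, UY$) ⊢ (q_0, yyyy, YY$) ⊢ (q_0, yyy, UYY$) ⊢ (q_0, yyy, YYY$) ⊢ (q_0, yy, UYYY$) ⊢ (q_0, yy, YYYY$) ⊢ (q_0, y, UYYYY$) ⊢ (q_0, y, YYYYY$) ⊢ (q_0, ε, UYYYYY$) ⊢ (q_0, ε, YYYYYY$)
All input consumed in state q_0 with stack YYYYYY$.

YYYYYY$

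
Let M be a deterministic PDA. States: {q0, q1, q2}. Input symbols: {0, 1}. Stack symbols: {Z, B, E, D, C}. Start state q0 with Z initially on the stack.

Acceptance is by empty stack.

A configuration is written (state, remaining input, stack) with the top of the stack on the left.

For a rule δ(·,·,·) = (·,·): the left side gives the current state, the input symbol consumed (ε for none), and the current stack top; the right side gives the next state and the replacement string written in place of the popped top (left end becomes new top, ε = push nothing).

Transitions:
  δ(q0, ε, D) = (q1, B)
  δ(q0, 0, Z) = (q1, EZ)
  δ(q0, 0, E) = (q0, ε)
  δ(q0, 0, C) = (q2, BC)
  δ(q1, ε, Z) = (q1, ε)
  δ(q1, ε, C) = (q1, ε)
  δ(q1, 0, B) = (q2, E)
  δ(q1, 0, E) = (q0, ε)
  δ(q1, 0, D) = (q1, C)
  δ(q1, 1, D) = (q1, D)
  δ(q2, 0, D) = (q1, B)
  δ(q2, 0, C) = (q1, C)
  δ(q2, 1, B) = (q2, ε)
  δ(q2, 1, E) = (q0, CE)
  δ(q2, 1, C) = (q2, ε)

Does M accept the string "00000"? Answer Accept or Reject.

Reject

(q0, 00000, Z)
  read 0, top Z: go to q1, push EZ → (q1, 0000, EZ)
  read 0, top E: go to q0, push ε → (q0, 000, Z)
  read 0, top Z: go to q1, push EZ → (q1, 00, EZ)
  read 0, top E: go to q0, push ε → (q0, 0, Z)
  read 0, top Z: go to q1, push EZ → (q1, ε, EZ)
All input consumed; stack is EZ, not empty, and no further ε-move applies.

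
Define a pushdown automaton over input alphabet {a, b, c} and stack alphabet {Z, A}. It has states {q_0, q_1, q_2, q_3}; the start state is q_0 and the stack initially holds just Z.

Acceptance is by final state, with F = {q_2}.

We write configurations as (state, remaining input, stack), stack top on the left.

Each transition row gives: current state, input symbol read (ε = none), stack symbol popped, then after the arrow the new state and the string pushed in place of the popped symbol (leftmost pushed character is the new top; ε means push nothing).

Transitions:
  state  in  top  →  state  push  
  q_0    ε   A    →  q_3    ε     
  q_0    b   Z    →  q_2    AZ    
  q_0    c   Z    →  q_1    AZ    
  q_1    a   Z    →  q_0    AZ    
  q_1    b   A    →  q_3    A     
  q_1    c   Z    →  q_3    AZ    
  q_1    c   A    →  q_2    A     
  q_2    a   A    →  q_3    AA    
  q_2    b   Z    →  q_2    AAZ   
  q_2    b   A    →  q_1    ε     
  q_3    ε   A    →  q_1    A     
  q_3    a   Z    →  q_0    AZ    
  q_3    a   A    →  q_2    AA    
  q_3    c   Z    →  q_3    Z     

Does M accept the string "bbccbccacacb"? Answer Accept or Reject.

Reject

No computation consumes all input and reaches a final state.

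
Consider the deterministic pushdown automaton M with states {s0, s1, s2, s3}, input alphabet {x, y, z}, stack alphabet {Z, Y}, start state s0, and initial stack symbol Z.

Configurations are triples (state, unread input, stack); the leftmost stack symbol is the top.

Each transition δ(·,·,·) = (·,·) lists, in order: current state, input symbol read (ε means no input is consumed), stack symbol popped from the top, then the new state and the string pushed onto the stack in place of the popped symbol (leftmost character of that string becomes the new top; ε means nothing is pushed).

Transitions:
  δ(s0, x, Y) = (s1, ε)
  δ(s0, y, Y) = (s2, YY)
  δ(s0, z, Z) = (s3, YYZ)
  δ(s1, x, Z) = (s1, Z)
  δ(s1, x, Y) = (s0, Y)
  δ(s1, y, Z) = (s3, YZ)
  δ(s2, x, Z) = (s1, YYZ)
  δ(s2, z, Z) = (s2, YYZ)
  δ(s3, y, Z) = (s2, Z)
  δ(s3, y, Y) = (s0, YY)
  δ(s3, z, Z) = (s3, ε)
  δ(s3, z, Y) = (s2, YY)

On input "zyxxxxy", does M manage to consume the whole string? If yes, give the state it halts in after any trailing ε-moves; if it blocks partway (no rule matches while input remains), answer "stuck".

(s0, zyxxxxy, Z)
  read z, top Z: go to s3, push YYZ → (s3, yxxxxy, YYZ)
  read y, top Y: go to s0, push YY → (s0, xxxxy, YYYZ)
  read x, top Y: go to s1, push ε → (s1, xxxy, YYZ)
  read x, top Y: go to s0, push Y → (s0, xxy, YYZ)
  read x, top Y: go to s1, push ε → (s1, xy, YZ)
  read x, top Y: go to s0, push Y → (s0, y, YZ)
  read y, top Y: go to s2, push YY → (s2, ε, YYZ)
All input consumed; M is in state s2.

s2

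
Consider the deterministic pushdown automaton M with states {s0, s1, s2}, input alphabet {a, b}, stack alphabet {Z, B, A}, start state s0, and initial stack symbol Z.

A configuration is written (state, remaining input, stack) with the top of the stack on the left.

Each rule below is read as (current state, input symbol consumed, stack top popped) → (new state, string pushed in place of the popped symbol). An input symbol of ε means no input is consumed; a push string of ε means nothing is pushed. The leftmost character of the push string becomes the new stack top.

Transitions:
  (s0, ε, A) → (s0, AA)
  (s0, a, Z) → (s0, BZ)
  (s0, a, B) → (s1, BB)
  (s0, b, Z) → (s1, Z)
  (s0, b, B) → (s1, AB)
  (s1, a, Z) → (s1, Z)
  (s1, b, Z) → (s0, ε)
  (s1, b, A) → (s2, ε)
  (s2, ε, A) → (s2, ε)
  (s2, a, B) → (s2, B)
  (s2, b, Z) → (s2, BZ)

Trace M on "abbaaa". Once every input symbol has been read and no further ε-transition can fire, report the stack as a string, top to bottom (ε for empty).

BZ

(s0, abbaaa, Z) ⊢ (s0, bbaaa, BZ) ⊢ (s1, baaa, ABZ) ⊢ (s2, aaa, BZ) ⊢ (s2, aa, BZ) ⊢ (s2, a, BZ) ⊢ (s2, ε, BZ)
All input consumed in state s2 with stack BZ.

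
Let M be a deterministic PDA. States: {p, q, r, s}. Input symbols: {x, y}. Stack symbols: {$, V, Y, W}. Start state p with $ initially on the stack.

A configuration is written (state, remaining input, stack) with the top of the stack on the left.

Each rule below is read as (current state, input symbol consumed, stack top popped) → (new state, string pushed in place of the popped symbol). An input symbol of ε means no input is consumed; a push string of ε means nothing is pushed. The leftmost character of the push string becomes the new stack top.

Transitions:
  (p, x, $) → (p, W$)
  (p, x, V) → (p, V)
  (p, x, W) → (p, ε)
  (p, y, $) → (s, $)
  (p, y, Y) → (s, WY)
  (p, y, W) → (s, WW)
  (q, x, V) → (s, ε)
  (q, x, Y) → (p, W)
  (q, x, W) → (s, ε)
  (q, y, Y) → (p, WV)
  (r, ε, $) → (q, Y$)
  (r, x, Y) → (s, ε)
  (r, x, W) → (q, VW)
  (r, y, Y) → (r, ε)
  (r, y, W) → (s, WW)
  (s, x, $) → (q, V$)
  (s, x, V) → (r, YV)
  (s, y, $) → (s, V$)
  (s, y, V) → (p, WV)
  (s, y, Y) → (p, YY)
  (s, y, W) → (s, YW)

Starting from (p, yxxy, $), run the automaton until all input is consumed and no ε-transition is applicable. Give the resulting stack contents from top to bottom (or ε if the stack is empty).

V$

(p, yxxy, $)
  read y, top $: go to s, push $ → (s, xxy, $)
  read x, top $: go to q, push V$ → (q, xy, V$)
  read x, top V: go to s, push ε → (s, y, $)
  read y, top $: go to s, push V$ → (s, ε, V$)
All input consumed in state s with stack V$.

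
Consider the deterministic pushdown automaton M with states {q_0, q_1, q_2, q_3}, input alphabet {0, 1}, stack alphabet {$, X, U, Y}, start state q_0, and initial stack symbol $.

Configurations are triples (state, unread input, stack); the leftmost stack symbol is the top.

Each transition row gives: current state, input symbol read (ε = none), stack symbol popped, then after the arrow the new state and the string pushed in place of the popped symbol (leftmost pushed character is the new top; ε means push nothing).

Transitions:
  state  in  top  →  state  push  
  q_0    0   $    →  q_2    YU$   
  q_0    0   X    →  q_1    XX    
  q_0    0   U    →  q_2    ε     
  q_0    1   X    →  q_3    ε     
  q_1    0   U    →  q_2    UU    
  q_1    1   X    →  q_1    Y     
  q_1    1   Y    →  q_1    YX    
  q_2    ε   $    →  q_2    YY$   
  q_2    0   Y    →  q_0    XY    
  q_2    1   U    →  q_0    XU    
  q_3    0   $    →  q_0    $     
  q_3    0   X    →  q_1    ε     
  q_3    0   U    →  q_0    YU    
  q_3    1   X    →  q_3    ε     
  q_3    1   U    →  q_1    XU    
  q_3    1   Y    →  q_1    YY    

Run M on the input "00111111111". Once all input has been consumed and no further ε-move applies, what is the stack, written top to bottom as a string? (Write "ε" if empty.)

YXXXXXXXYU$

(q_0, 00111111111, $)
  read 0, top $: go to q_2, push YU$ → (q_2, 0111111111, YU$)
  read 0, top Y: go to q_0, push XY → (q_0, 111111111, XYU$)
  read 1, top X: go to q_3, push ε → (q_3, 11111111, YU$)
  read 1, top Y: go to q_1, push YY → (q_1, 1111111, YYU$)
  read 1, top Y: go to q_1, push YX → (q_1, 111111, YXYU$)
  read 1, top Y: go to q_1, push YX → (q_1, 11111, YXXYU$)
  read 1, top Y: go to q_1, push YX → (q_1, 1111, YXXXYU$)
  read 1, top Y: go to q_1, push YX → (q_1, 111, YXXXXYU$)
  read 1, top Y: go to q_1, push YX → (q_1, 11, YXXXXXYU$)
  read 1, top Y: go to q_1, push YX → (q_1, 1, YXXXXXXYU$)
  read 1, top Y: go to q_1, push YX → (q_1, ε, YXXXXXXXYU$)
All input consumed in state q_1 with stack YXXXXXXXYU$.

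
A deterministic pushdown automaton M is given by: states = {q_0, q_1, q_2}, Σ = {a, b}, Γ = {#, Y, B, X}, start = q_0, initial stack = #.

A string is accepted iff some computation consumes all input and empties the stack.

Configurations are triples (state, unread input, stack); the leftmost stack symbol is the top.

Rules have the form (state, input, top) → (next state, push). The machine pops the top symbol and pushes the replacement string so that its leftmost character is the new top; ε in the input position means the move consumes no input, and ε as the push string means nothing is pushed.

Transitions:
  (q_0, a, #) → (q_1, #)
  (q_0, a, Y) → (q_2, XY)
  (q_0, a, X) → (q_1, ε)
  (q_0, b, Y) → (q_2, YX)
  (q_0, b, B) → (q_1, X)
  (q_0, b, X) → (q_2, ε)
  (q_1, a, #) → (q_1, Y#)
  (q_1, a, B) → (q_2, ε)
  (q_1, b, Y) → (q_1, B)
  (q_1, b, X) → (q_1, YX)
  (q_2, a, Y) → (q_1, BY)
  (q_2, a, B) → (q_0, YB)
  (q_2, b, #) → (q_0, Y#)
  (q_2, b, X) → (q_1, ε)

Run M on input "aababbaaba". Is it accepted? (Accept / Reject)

(q_0, aababbaaba, #)
  read a, top #: go to q_1, push # → (q_1, ababbaaba, #)
  read a, top #: go to q_1, push Y# → (q_1, babbaaba, Y#)
  read b, top Y: go to q_1, push B → (q_1, abbaaba, B#)
  read a, top B: go to q_2, push ε → (q_2, bbaaba, #)
  read b, top #: go to q_0, push Y# → (q_0, baaba, Y#)
  read b, top Y: go to q_2, push YX → (q_2, aaba, YX#)
  read a, top Y: go to q_1, push BY → (q_1, aba, BYX#)
  read a, top B: go to q_2, push ε → (q_2, ba, YX#)
No transition applies at (q_2, ba, YX#); input not fully consumed.

Reject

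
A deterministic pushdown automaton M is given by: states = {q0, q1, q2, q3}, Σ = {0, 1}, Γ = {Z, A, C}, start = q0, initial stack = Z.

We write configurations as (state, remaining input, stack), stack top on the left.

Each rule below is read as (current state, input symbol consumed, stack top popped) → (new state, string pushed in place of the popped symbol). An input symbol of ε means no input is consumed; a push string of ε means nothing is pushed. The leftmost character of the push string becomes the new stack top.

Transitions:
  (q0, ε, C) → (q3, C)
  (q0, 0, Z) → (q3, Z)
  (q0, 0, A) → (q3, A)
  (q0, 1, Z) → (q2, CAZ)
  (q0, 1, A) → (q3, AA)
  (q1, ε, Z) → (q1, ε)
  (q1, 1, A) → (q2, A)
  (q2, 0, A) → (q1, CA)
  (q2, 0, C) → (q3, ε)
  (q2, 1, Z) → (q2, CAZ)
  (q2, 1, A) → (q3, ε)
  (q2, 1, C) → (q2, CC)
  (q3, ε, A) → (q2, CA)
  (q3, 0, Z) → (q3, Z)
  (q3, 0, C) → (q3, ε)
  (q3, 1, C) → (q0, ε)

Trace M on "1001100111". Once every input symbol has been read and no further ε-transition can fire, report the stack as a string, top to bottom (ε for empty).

(q0, 1001100111, Z)
  read 1, top Z: go to q2, push CAZ → (q2, 001100111, CAZ)
  read 0, top C: go to q3, push ε → (q3, 01100111, AZ)
  ε-move, top A: go to q2, push CA → (q2, 01100111, CAZ)
  read 0, top C: go to q3, push ε → (q3, 1100111, AZ)
  ε-move, top A: go to q2, push CA → (q2, 1100111, CAZ)
  read 1, top C: go to q2, push CC → (q2, 100111, CCAZ)
  read 1, top C: go to q2, push CC → (q2, 00111, CCCAZ)
  read 0, top C: go to q3, push ε → (q3, 0111, CCAZ)
  read 0, top C: go to q3, push ε → (q3, 111, CAZ)
  read 1, top C: go to q0, push ε → (q0, 11, AZ)
  read 1, top A: go to q3, push AA → (q3, 1, AAZ)
  ε-move, top A: go to q2, push CA → (q2, 1, CAAZ)
  read 1, top C: go to q2, push CC → (q2, ε, CCAAZ)
All input consumed in state q2 with stack CCAAZ.

CCAAZ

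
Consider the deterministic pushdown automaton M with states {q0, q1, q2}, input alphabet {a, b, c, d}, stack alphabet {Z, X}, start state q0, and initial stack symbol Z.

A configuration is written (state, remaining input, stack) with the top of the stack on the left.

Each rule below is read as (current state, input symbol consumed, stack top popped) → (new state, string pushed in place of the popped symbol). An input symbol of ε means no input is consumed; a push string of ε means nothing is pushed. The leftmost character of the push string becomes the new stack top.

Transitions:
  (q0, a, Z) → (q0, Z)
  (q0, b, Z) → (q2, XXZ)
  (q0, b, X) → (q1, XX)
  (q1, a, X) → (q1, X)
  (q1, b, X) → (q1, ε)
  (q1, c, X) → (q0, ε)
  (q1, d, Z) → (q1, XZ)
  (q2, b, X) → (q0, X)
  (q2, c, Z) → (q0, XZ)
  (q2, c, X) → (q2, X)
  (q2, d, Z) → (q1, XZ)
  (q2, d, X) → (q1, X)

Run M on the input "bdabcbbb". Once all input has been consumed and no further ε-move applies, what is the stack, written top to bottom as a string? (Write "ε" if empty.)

(q0, bdabcbbb, Z) ⊢ (q2, dabcbbb, XXZ) ⊢ (q1, abcbbb, XXZ) ⊢ (q1, bcbbb, XXZ) ⊢ (q1, cbbb, XZ) ⊢ (q0, bbb, Z) ⊢ (q2, bb, XXZ) ⊢ (q0, b, XXZ) ⊢ (q1, ε, XXXZ)
All input consumed in state q1 with stack XXXZ.

XXXZ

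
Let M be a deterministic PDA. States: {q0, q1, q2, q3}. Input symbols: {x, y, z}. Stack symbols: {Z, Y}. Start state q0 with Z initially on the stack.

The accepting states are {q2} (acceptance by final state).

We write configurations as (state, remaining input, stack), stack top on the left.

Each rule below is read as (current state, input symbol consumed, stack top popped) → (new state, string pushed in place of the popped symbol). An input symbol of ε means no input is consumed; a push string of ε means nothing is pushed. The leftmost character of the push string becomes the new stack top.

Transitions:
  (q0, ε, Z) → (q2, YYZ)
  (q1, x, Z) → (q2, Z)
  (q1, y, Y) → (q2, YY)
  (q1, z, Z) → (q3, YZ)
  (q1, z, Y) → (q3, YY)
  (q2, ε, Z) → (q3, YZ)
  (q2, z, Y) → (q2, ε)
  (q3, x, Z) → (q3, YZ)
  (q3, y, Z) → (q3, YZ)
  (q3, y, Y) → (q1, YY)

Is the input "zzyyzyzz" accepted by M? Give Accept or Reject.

(q0, zzyyzyzz, Z)
  ε-move, top Z: go to q2, push YYZ → (q2, zzyyzyzz, YYZ)
  read z, top Y: go to q2, push ε → (q2, zyyzyzz, YZ)
  read z, top Y: go to q2, push ε → (q2, yyzyzz, Z)
  ε-move, top Z: go to q3, push YZ → (q3, yyzyzz, YZ)
  read y, top Y: go to q1, push YY → (q1, yzyzz, YYZ)
  read y, top Y: go to q2, push YY → (q2, zyzz, YYYZ)
  read z, top Y: go to q2, push ε → (q2, yzz, YYZ)
No transition applies at (q2, yzz, YYZ); input not fully consumed.

Reject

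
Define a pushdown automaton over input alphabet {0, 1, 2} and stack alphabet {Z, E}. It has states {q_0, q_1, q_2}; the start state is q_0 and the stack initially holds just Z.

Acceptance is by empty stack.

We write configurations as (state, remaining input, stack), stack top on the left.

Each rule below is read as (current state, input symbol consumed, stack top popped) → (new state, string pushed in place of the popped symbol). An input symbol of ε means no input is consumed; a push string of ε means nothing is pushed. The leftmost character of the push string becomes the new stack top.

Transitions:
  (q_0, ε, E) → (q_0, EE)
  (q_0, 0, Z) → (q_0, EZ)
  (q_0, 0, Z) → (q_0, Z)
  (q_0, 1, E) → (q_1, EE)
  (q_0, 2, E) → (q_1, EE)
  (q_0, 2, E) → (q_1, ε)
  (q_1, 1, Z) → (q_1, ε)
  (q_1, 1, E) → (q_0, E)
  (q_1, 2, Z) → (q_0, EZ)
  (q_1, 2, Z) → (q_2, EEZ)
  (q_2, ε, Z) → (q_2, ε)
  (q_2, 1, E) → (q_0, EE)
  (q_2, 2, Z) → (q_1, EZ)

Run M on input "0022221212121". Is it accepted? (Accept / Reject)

One accepting computation: (q_0, 0022221212121, Z) ⊢ (q_0, 022221212121, Z) ⊢ (q_0, 22221212121, EZ) ⊢ (q_1, 2221212121, Z) ⊢ (q_0, 221212121, EZ) ⊢ (q_1, 21212121, Z) ⊢ (q_2, 1212121, EEZ) ⊢ (q_0, 212121, EEEZ) ⊢ (q_1, 12121, EEZ) ⊢ (q_0, 2121, EEZ) ⊢ (q_1, 121, EZ) ⊢ (q_0, 21, EZ) ⊢ (q_1, 1, Z) ⊢ (q_1, ε, ε)
All input consumed and the stack is empty.

Accept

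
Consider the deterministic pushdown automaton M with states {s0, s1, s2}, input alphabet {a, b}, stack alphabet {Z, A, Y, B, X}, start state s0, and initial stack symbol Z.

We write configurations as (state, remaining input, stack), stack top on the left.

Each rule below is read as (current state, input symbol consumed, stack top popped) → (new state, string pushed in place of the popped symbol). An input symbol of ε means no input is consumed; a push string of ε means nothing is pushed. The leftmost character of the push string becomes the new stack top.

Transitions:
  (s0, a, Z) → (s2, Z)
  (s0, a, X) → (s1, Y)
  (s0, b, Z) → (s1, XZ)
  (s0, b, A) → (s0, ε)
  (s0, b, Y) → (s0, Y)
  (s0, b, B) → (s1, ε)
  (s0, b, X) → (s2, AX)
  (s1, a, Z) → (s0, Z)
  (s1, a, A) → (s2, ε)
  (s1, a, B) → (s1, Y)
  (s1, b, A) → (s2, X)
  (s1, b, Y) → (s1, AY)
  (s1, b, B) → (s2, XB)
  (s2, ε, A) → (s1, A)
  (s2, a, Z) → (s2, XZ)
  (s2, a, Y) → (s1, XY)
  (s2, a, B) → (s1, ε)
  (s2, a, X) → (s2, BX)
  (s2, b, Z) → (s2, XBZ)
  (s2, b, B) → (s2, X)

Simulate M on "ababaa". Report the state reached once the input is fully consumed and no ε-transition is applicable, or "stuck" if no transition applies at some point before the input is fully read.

s1

(s0, ababaa, Z)
  read a, top Z: go to s2, push Z → (s2, babaa, Z)
  read b, top Z: go to s2, push XBZ → (s2, abaa, XBZ)
  read a, top X: go to s2, push BX → (s2, baa, BXBZ)
  read b, top B: go to s2, push X → (s2, aa, XXBZ)
  read a, top X: go to s2, push BX → (s2, a, BXXBZ)
  read a, top B: go to s1, push ε → (s1, ε, XXBZ)
All input consumed; M is in state s1.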